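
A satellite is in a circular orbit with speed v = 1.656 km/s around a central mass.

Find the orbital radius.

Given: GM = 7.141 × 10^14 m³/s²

Convert to SI: v = 1.656 km/s = 1656 m/s.
For a circular orbit, v² = GM / r, so r = GM / v².
r = 7.141e+14 / (1656)² m ≈ 2.604e+08 m = 2.604 × 10^8 m.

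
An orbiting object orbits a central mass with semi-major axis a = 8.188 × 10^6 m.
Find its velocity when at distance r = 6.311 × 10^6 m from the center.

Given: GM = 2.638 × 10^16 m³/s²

Vis-viva: v = √(GM · (2/r − 1/a)).
2/r − 1/a = 2/6.311e+06 − 1/8.188e+06 = 1.94777e-07 m⁻¹.
v = √(2.638e+16 · 1.94777e-07) m/s ≈ 7.168e+04 m/s = 71.68 km/s.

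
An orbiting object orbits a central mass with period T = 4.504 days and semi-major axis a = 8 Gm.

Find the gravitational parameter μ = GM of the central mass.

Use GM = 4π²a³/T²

Convert to SI: T = 4.504 days = 389146 s; a = 8 Gm = 8e+09 m.
GM = 4π² · a³ / T².
GM = 4π² · (8e+09)³ / (389146)² m³/s² ≈ 1.335e+20 m³/s² = 1.335 × 10^20 m³/s².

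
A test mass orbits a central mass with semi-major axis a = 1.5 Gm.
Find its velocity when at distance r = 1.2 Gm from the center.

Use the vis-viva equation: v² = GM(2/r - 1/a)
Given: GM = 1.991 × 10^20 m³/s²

Convert to SI: a = 1.5 Gm = 1.5e+09 m; r = 1.2 Gm = 1.2e+09 m.
Vis-viva: v = √(GM · (2/r − 1/a)).
2/r − 1/a = 2/1.2e+09 − 1/1.5e+09 = 1e-09 m⁻¹.
v = √(1.991e+20 · 1e-09) m/s ≈ 4.462e+05 m/s = 446.2 km/s.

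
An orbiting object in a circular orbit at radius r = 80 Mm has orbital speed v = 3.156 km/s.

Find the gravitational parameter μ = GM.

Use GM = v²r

Convert to SI: r = 80 Mm = 8e+07 m; v = 3.156 km/s = 3156 m/s.
For a circular orbit v² = GM/r, so GM = v² · r.
GM = (3156)² · 8e+07 m³/s² ≈ 7.968e+14 m³/s² = 7.968 × 10^14 m³/s².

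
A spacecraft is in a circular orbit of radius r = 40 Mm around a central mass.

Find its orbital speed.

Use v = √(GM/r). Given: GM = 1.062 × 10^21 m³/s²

Convert to SI: r = 40 Mm = 4e+07 m.
For a circular orbit, gravity supplies the centripetal force, so v = √(GM / r).
v = √(1.062e+21 / 4e+07) m/s ≈ 5.153e+06 m/s = 5153 km/s.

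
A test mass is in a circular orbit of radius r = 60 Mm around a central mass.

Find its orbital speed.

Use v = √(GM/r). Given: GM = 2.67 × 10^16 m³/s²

Convert to SI: r = 60 Mm = 6e+07 m.
For a circular orbit, gravity supplies the centripetal force, so v = √(GM / r).
v = √(2.67e+16 / 6e+07) m/s ≈ 2.11e+04 m/s = 21.1 km/s.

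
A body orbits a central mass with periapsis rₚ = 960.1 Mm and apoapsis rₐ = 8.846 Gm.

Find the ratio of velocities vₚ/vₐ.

Convert to SI: rₚ = 960.1 Mm = 9.601e+08 m; rₐ = 8.846 Gm = 8.846e+09 m.
Conservation of angular momentum gives rₚvₚ = rₐvₐ, so vₚ/vₐ = rₐ/rₚ.
vₚ/vₐ = 8.846e+09 / 9.601e+08 ≈ 9.214.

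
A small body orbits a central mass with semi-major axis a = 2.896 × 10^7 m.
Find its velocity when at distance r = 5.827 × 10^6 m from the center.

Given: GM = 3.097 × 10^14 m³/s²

Vis-viva: v = √(GM · (2/r − 1/a)).
2/r − 1/a = 2/5.827e+06 − 1/2.896e+07 = 3.08699e-07 m⁻¹.
v = √(3.097e+14 · 3.08699e-07) m/s ≈ 9778 m/s = 9.778 km/s.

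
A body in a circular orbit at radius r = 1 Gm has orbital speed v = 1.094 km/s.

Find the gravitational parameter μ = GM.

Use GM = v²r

Convert to SI: r = 1 Gm = 1e+09 m; v = 1.094 km/s = 1094 m/s.
For a circular orbit v² = GM/r, so GM = v² · r.
GM = (1094)² · 1e+09 m³/s² ≈ 1.197e+15 m³/s² = 1.197 × 10^15 m³/s².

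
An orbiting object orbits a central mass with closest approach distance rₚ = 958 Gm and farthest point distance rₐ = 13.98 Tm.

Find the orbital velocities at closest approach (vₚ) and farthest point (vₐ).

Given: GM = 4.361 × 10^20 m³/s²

Convert to SI: rₚ = 958 Gm = 9.58e+11 m; rₐ = 13.98 Tm = 1.398e+13 m.
Use the vis-viva equation v² = GM(2/r − 1/a) with a = (rₚ + rₐ)/2 = (9.58e+11 + 1.398e+13)/2 = 7.469e+12 m.
vₚ = √(GM · (2/rₚ − 1/a)) = √(4.361e+20 · (2/9.58e+11 − 1/7.469e+12)) m/s ≈ 2.919e+04 m/s = 29.19 km/s.
vₐ = √(GM · (2/rₐ − 1/a)) = √(4.361e+20 · (2/1.398e+13 − 1/7.469e+12)) m/s ≈ 2000 m/s = 2 km/s.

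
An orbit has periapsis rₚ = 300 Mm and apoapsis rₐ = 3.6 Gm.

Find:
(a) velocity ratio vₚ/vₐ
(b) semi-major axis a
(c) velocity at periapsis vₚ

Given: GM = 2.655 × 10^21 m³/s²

Convert to SI: rₚ = 300 Mm = 3e+08 m; rₐ = 3.6 Gm = 3.6e+09 m.
(a) Conservation of angular momentum (rₚvₚ = rₐvₐ) gives vₚ/vₐ = rₐ/rₚ = 3.6e+09/3e+08 ≈ 12
(b) a = (rₚ + rₐ)/2 = (3e+08 + 3.6e+09)/2 ≈ 1.95e+09 m
(c) With a = (rₚ + rₐ)/2 = 1.95e+09 m, vₚ = √(GM (2/rₚ − 1/a)) = √(2.655e+21 · (2/3e+08 − 1/1.95e+09)) m/s ≈ 4.042e+06 m/s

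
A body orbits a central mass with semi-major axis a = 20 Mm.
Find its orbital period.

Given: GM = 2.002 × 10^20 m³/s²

Convert to SI: a = 20 Mm = 2e+07 m.
Kepler's third law: T = 2π √(a³ / GM).
Substituting a = 2e+07 m and GM = 2.002e+20 m³/s²:
T = 2π √((2e+07)³ / 2.002e+20) s
T ≈ 39.72 s = 39.72 seconds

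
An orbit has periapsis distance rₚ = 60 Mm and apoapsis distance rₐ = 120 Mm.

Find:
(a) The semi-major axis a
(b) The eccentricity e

Convert to SI: rₚ = 60 Mm = 6e+07 m; rₐ = 120 Mm = 1.2e+08 m.
(a) a = (rₚ + rₐ) / 2 = (6e+07 + 1.2e+08) / 2 ≈ 9e+07 m = 90 Mm.
(b) e = (rₐ − rₚ) / (rₐ + rₚ) = (1.2e+08 − 6e+07) / (1.2e+08 + 6e+07) ≈ 0.3333.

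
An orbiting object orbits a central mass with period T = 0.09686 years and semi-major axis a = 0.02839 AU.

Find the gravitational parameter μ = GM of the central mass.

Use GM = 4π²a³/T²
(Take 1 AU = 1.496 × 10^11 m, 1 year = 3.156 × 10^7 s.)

Convert to SI: T = 0.09686 years = 3.0569e+06 s; a = 0.02839 AU = 4.24714e+09 m.
GM = 4π² · a³ / T².
GM = 4π² · (4.24714e+09)³ / (3.0569e+06)² m³/s² ≈ 3.237e+17 m³/s² = 3.237 × 10^17 m³/s².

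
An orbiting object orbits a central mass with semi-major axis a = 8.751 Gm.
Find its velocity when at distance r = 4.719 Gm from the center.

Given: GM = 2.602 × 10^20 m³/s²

Convert to SI: a = 8.751 Gm = 8.751e+09 m; r = 4.719 Gm = 4.719e+09 m.
Vis-viva: v = √(GM · (2/r − 1/a)).
2/r − 1/a = 2/4.719e+09 − 1/8.751e+09 = 3.09546e-10 m⁻¹.
v = √(2.602e+20 · 3.09546e-10) m/s ≈ 2.838e+05 m/s = 283.8 km/s.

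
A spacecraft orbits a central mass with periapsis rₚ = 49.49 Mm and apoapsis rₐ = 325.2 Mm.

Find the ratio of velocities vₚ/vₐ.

Convert to SI: rₚ = 49.49 Mm = 4.949e+07 m; rₐ = 325.2 Mm = 3.252e+08 m.
Conservation of angular momentum gives rₚvₚ = rₐvₐ, so vₚ/vₐ = rₐ/rₚ.
vₚ/vₐ = 3.252e+08 / 4.949e+07 ≈ 6.571.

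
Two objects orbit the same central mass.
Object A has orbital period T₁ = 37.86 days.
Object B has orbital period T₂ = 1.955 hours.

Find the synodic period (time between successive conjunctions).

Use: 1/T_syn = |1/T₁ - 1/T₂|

Convert to SI: T₁ = 37.86 days = 3.2711e+06 s; T₂ = 1.955 hours = 7038 s.
T_syn = |T₁ · T₂ / (T₁ − T₂)|.
T_syn = |3.2711e+06 · 7038 / (3.2711e+06 − 7038)| s ≈ 7053 s = 1.959 hours.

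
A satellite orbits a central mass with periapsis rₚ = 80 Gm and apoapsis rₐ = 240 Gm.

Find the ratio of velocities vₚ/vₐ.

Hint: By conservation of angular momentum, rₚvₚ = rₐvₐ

Convert to SI: rₚ = 80 Gm = 8e+10 m; rₐ = 240 Gm = 2.4e+11 m.
Conservation of angular momentum gives rₚvₚ = rₐvₐ, so vₚ/vₐ = rₐ/rₚ.
vₚ/vₐ = 2.4e+11 / 8e+10 ≈ 3.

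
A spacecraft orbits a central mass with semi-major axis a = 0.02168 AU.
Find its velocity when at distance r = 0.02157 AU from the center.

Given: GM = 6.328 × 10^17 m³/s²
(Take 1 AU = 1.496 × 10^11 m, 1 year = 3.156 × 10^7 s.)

Convert to SI: a = 0.02168 AU = 3.24333e+09 m; r = 0.02157 AU = 3.22687e+09 m.
Vis-viva: v = √(GM · (2/r − 1/a)).
2/r − 1/a = 2/3.22687e+09 − 1/3.24333e+09 = 3.1147e-10 m⁻¹.
v = √(6.328e+17 · 3.1147e-10) m/s ≈ 1.404e+04 m/s = 2.962 AU/year.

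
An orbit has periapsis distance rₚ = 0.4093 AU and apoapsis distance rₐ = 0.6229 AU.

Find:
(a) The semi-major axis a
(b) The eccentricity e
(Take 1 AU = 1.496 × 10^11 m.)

Convert to SI: rₚ = 0.4093 AU = 6.12313e+10 m; rₐ = 0.6229 AU = 9.31858e+10 m.
(a) a = (rₚ + rₐ) / 2 = (6.12313e+10 + 9.31858e+10) / 2 ≈ 7.721e+10 m = 0.5161 AU.
(b) e = (rₐ − rₚ) / (rₐ + rₚ) = (9.31858e+10 − 6.12313e+10) / (9.31858e+10 + 6.12313e+10) ≈ 0.2069.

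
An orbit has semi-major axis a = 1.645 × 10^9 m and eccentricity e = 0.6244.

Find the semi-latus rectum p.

p = a (1 − e²).
p = 1.645e+09 · (1 − (0.6244)²) = 1.645e+09 · 0.610125 ≈ 1.004e+09 m = 1.004 × 10^9 m.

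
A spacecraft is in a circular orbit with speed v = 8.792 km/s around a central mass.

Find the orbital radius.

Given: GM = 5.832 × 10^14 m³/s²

Convert to SI: v = 8.792 km/s = 8792 m/s.
For a circular orbit, v² = GM / r, so r = GM / v².
r = 5.832e+14 / (8792)² m ≈ 7.545e+06 m = 7.545 Mm.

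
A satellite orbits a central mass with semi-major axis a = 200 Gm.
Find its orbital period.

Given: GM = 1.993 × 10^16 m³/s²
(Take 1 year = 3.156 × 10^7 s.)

Convert to SI: a = 200 Gm = 2e+11 m.
Kepler's third law: T = 2π √(a³ / GM).
Substituting a = 2e+11 m and GM = 1.993e+16 m³/s²:
T = 2π √((2e+11)³ / 1.993e+16) s
T ≈ 3.981e+09 s = 126.1 years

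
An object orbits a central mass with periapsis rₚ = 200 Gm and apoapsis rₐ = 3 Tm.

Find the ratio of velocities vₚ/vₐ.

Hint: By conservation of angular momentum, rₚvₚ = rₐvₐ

Convert to SI: rₚ = 200 Gm = 2e+11 m; rₐ = 3 Tm = 3e+12 m.
Conservation of angular momentum gives rₚvₚ = rₐvₐ, so vₚ/vₐ = rₐ/rₚ.
vₚ/vₐ = 3e+12 / 2e+11 ≈ 15.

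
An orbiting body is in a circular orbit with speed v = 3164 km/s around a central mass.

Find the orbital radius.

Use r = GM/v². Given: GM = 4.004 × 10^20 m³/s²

Convert to SI: v = 3164 km/s = 3.164e+06 m/s.
For a circular orbit, v² = GM / r, so r = GM / v².
r = 4.004e+20 / (3.164e+06)² m ≈ 4e+07 m = 40 Mm.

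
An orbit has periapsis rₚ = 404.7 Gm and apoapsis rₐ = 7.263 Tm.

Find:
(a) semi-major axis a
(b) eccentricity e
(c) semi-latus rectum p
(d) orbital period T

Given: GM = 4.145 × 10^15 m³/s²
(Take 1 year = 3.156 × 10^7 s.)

Convert to SI: rₚ = 404.7 Gm = 4.047e+11 m; rₐ = 7.263 Tm = 7.263e+12 m.
(a) a = (rₚ + rₐ)/2 = (4.047e+11 + 7.263e+12)/2 ≈ 3.834e+12 m
(b) e = (rₐ − rₚ)/(rₐ + rₚ) = (7.263e+12 − 4.047e+11)/(7.263e+12 + 4.047e+11) ≈ 0.8944
(c) From a = (rₚ + rₐ)/2 = 3.83385e+12 m and e = (rₐ − rₚ)/(rₐ + rₚ) = 0.89444, p = a(1 − e²) = 3.83385e+12 · (1 − (0.89444)²) ≈ 7.667e+11 m
(d) With a = (rₚ + rₐ)/2 = 3.83385e+12 m, T = 2π √(a³/GM) = 2π √((3.83385e+12)³/4.145e+15) s ≈ 7.326e+11 s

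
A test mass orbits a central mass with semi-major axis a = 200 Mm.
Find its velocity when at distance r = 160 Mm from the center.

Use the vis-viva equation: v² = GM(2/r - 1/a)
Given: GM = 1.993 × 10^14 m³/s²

Convert to SI: a = 200 Mm = 2e+08 m; r = 160 Mm = 1.6e+08 m.
Vis-viva: v = √(GM · (2/r − 1/a)).
2/r − 1/a = 2/1.6e+08 − 1/2e+08 = 7.5e-09 m⁻¹.
v = √(1.993e+14 · 7.5e-09) m/s ≈ 1223 m/s = 1.223 km/s.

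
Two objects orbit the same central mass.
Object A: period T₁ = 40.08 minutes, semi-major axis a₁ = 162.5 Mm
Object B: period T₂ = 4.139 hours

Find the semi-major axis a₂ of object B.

Convert to SI: T₁ = 40.08 minutes = 2404.8 s; a₁ = 162.5 Mm = 1.625e+08 m; T₂ = 4.139 hours = 14900.4 s.
Kepler's third law: (T₁/T₂)² = (a₁/a₂)³ ⇒ a₂ = a₁ · (T₂/T₁)^(2/3).
T₂/T₁ = 14900.4 / 2404.8 = 6.19611.
a₂ = 1.625e+08 · (6.19611)^(2/3) m ≈ 5.482e+08 m = 548.2 Mm.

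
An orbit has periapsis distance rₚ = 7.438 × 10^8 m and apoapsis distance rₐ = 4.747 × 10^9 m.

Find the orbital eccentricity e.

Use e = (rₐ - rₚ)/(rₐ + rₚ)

e = (rₐ − rₚ) / (rₐ + rₚ).
e = (4.747e+09 − 7.438e+08) / (4.747e+09 + 7.438e+08) = 4.0032e+09 / 5.4908e+09 ≈ 0.7291.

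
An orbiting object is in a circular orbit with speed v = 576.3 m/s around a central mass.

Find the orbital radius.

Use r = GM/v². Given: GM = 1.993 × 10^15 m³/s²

For a circular orbit, v² = GM / r, so r = GM / v².
r = 1.993e+15 / (576.3)² m ≈ 6.001e+09 m = 6.001 Gm.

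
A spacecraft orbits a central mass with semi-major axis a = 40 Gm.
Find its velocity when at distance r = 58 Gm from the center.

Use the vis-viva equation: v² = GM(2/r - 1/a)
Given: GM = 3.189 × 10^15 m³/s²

Convert to SI: a = 40 Gm = 4e+10 m; r = 58 Gm = 5.8e+10 m.
Vis-viva: v = √(GM · (2/r − 1/a)).
2/r − 1/a = 2/5.8e+10 − 1/4e+10 = 9.48276e-12 m⁻¹.
v = √(3.189e+15 · 9.48276e-12) m/s ≈ 173.9 m/s = 173.9 m/s.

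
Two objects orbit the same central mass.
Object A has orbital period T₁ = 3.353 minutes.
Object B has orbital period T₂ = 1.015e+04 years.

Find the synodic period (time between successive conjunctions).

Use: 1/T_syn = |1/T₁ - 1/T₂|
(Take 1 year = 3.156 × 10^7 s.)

Convert to SI: T₁ = 3.353 minutes = 201.18 s; T₂ = 1.015e+04 years = 3.20334e+11 s.
T_syn = |T₁ · T₂ / (T₁ − T₂)|.
T_syn = |201.18 · 3.20334e+11 / (201.18 − 3.20334e+11)| s ≈ 201.2 s = 3.353 minutes.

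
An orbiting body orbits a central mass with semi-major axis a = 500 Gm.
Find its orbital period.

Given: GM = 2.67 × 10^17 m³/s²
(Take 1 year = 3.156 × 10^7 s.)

Convert to SI: a = 500 Gm = 5e+11 m.
Kepler's third law: T = 2π √(a³ / GM).
Substituting a = 5e+11 m and GM = 2.67e+17 m³/s²:
T = 2π √((5e+11)³ / 2.67e+17) s
T ≈ 4.299e+09 s = 136.2 years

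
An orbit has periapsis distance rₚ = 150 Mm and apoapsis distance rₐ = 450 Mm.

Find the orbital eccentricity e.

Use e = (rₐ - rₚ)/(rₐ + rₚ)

Convert to SI: rₚ = 150 Mm = 1.5e+08 m; rₐ = 450 Mm = 4.5e+08 m.
e = (rₐ − rₚ) / (rₐ + rₚ).
e = (4.5e+08 − 1.5e+08) / (4.5e+08 + 1.5e+08) = 3e+08 / 6e+08 ≈ 0.5.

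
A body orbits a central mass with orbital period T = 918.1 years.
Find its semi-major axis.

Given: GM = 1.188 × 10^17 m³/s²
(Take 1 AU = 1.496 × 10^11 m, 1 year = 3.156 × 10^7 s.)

Convert to SI: T = 918.1 years = 2.89752e+10 s.
Invert Kepler's third law: a = (GM · T² / (4π²))^(1/3).
Substituting T = 2.89752e+10 s and GM = 1.188e+17 m³/s²:
a = (1.188e+17 · (2.89752e+10)² / (4π²))^(1/3) m
a ≈ 1.362e+12 m = 9.104 AU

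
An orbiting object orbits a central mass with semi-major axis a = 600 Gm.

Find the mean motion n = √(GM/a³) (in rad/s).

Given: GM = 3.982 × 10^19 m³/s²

Convert to SI: a = 600 Gm = 6e+11 m.
n = √(GM / a³).
n = √(3.982e+19 / (6e+11)³) rad/s ≈ 1.358e-08 rad/s.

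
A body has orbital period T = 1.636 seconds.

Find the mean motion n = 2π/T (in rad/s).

n = 2π / T.
n = 2π / 1.636 s ≈ 3.841 rad/s.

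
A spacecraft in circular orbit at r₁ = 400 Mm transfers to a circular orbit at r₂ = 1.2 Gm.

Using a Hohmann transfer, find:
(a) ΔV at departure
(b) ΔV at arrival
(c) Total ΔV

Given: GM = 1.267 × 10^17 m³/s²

Convert to SI: r₁ = 400 Mm = 4e+08 m; r₂ = 1.2 Gm = 1.2e+09 m.
Transfer semi-major axis: a_t = (r₁ + r₂)/2 = (4e+08 + 1.2e+09)/2 = 8e+08 m.
Circular speeds: v₁ = √(GM/r₁) = 17797.5 m/s, v₂ = √(GM/r₂) = 10275.4 m/s.
Transfer speeds (vis-viva v² = GM(2/r − 1/a_t)): v₁ᵗ = 21797.4 m/s, v₂ᵗ = 7265.79 m/s.
(a) ΔV₁ = |v₁ᵗ − v₁| ≈ 4000 m/s = 4 km/s.
(b) ΔV₂ = |v₂ − v₂ᵗ| ≈ 3010 m/s = 3.01 km/s.
(c) ΔV_total = ΔV₁ + ΔV₂ ≈ 7009 m/s = 7.009 km/s.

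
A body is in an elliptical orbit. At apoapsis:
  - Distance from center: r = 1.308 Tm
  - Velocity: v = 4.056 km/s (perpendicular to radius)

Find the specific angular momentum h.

Convert to SI: r = 1.308 Tm = 1.308e+12 m; v = 4.056 km/s = 4056 m/s.
With v perpendicular to r, h = r · v.
h = 1.308e+12 · 4056 m²/s ≈ 5.305e+15 m²/s.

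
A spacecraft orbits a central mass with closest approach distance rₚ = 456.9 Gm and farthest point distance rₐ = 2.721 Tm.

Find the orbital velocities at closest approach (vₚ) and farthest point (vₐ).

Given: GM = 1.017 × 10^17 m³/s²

Convert to SI: rₚ = 456.9 Gm = 4.569e+11 m; rₐ = 2.721 Tm = 2.721e+12 m.
Use the vis-viva equation v² = GM(2/r − 1/a) with a = (rₚ + rₐ)/2 = (4.569e+11 + 2.721e+12)/2 = 1.58895e+12 m.
vₚ = √(GM · (2/rₚ − 1/a)) = √(1.017e+17 · (2/4.569e+11 − 1/1.58895e+12)) m/s ≈ 617.4 m/s = 617.4 m/s.
vₐ = √(GM · (2/rₐ − 1/a)) = √(1.017e+17 · (2/2.721e+12 − 1/1.58895e+12)) m/s ≈ 103.7 m/s = 103.7 m/s.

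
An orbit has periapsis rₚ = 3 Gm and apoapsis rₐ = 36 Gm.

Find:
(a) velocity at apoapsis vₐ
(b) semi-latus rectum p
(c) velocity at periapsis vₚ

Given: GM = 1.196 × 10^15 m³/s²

Convert to SI: rₚ = 3 Gm = 3e+09 m; rₐ = 36 Gm = 3.6e+10 m.
(a) With a = (rₚ + rₐ)/2 = 1.95e+10 m, vₐ = √(GM (2/rₐ − 1/a)) = √(1.196e+15 · (2/3.6e+10 − 1/1.95e+10)) m/s ≈ 71.49 m/s
(b) From a = (rₚ + rₐ)/2 = 1.95e+10 m and e = (rₐ − rₚ)/(rₐ + rₚ) = 0.846154, p = a(1 − e²) = 1.95e+10 · (1 − (0.846154)²) ≈ 5.538e+09 m
(c) With a = (rₚ + rₐ)/2 = 1.95e+10 m, vₚ = √(GM (2/rₚ − 1/a)) = √(1.196e+15 · (2/3e+09 − 1/1.95e+10)) m/s ≈ 857.9 m/s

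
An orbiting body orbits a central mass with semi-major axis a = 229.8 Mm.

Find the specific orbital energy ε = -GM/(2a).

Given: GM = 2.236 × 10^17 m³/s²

Convert to SI: a = 229.8 Mm = 2.298e+08 m.
ε = −GM / (2a).
ε = −2.236e+17 / (2 · 2.298e+08) J/kg ≈ -4.865e+08 J/kg = -486.5 MJ/kg.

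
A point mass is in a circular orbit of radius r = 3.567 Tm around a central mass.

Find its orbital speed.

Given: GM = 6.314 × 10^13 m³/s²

Convert to SI: r = 3.567 Tm = 3.567e+12 m.
For a circular orbit, gravity supplies the centripetal force, so v = √(GM / r).
v = √(6.314e+13 / 3.567e+12) m/s ≈ 4.207 m/s = 4.207 m/s.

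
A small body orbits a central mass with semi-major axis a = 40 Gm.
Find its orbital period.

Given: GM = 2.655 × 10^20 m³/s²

Convert to SI: a = 40 Gm = 4e+10 m.
Kepler's third law: T = 2π √(a³ / GM).
Substituting a = 4e+10 m and GM = 2.655e+20 m³/s²:
T = 2π √((4e+10)³ / 2.655e+20) s
T ≈ 3.085e+06 s = 35.7 days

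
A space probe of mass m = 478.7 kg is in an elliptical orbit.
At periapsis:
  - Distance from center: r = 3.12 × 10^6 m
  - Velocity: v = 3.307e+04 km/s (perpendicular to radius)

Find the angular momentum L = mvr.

Convert to SI: v = 3.307e+04 km/s = 3.307e+07 m/s.
Since v is perpendicular to r, L = m · v · r.
L = 478.7 · 3.307e+07 · 3.12e+06 kg·m²/s ≈ 4.939e+16 kg·m²/s.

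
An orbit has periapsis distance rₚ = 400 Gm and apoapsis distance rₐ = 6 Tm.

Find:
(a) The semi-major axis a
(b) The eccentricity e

Convert to SI: rₚ = 400 Gm = 4e+11 m; rₐ = 6 Tm = 6e+12 m.
(a) a = (rₚ + rₐ) / 2 = (4e+11 + 6e+12) / 2 ≈ 3.2e+12 m = 3.2 Tm.
(b) e = (rₐ − rₚ) / (rₐ + rₚ) = (6e+12 − 4e+11) / (6e+12 + 4e+11) ≈ 0.875.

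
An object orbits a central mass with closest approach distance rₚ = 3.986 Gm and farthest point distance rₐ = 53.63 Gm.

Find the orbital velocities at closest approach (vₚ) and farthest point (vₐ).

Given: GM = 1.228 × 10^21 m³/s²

Convert to SI: rₚ = 3.986 Gm = 3.986e+09 m; rₐ = 53.63 Gm = 5.363e+10 m.
Use the vis-viva equation v² = GM(2/r − 1/a) with a = (rₚ + rₐ)/2 = (3.986e+09 + 5.363e+10)/2 = 2.8808e+10 m.
vₚ = √(GM · (2/rₚ − 1/a)) = √(1.228e+21 · (2/3.986e+09 − 1/2.8808e+10)) m/s ≈ 7.573e+05 m/s = 757.3 km/s.
vₐ = √(GM · (2/rₐ − 1/a)) = √(1.228e+21 · (2/5.363e+10 − 1/2.8808e+10)) m/s ≈ 5.629e+04 m/s = 56.29 km/s.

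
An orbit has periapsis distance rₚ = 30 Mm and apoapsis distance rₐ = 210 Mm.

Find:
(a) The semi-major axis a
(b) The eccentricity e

Convert to SI: rₚ = 30 Mm = 3e+07 m; rₐ = 210 Mm = 2.1e+08 m.
(a) a = (rₚ + rₐ) / 2 = (3e+07 + 2.1e+08) / 2 ≈ 1.2e+08 m = 120 Mm.
(b) e = (rₐ − rₚ) / (rₐ + rₚ) = (2.1e+08 − 3e+07) / (2.1e+08 + 3e+07) ≈ 0.75.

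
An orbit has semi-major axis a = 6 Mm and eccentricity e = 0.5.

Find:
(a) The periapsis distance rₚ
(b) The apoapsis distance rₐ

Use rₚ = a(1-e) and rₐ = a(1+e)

Convert to SI: a = 6 Mm = 6e+06 m.
(a) rₚ = a(1 − e) = 6e+06 · (1 − 0.5) = 6e+06 · 0.5 ≈ 3e+06 m = 3 Mm.
(b) rₐ = a(1 + e) = 6e+06 · (1 + 0.5) = 6e+06 · 1.5 ≈ 9e+06 m = 9 Mm.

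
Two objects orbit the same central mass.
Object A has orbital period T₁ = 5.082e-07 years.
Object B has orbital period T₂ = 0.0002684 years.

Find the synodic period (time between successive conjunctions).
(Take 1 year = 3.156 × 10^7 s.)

Convert to SI: T₁ = 5.082e-07 years = 16.0388 s; T₂ = 0.0002684 years = 8470.7 s.
T_syn = |T₁ · T₂ / (T₁ − T₂)|.
T_syn = |16.0388 · 8470.7 / (16.0388 − 8470.7)| s ≈ 16.07 s = 5.092e-07 years.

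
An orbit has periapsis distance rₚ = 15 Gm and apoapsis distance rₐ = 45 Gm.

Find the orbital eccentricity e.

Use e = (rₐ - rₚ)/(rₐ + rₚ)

Convert to SI: rₚ = 15 Gm = 1.5e+10 m; rₐ = 45 Gm = 4.5e+10 m.
e = (rₐ − rₚ) / (rₐ + rₚ).
e = (4.5e+10 − 1.5e+10) / (4.5e+10 + 1.5e+10) = 3e+10 / 6e+10 ≈ 0.5.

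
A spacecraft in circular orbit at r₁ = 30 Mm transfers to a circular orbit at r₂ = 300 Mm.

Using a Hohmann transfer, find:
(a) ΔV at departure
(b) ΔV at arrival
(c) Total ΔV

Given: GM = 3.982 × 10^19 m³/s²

Convert to SI: r₁ = 30 Mm = 3e+07 m; r₂ = 300 Mm = 3e+08 m.
Transfer semi-major axis: a_t = (r₁ + r₂)/2 = (3e+07 + 3e+08)/2 = 1.65e+08 m.
Circular speeds: v₁ = √(GM/r₁) = 1.1521e+06 m/s, v₂ = √(GM/r₂) = 364326 m/s.
Transfer speeds (vis-viva v² = GM(2/r − 1/a_t)): v₁ᵗ = 1.55349e+06 m/s, v₂ᵗ = 155349 m/s.
(a) ΔV₁ = |v₁ᵗ − v₁| ≈ 4.014e+05 m/s = 401.4 km/s.
(b) ΔV₂ = |v₂ − v₂ᵗ| ≈ 2.09e+05 m/s = 209 km/s.
(c) ΔV_total = ΔV₁ + ΔV₂ ≈ 6.104e+05 m/s = 610.4 km/s.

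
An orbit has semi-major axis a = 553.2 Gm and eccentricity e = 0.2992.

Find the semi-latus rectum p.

Convert to SI: a = 553.2 Gm = 5.532e+11 m.
p = a (1 − e²).
p = 5.532e+11 · (1 − (0.2992)²) = 5.532e+11 · 0.910479 ≈ 5.037e+11 m = 503.7 Gm.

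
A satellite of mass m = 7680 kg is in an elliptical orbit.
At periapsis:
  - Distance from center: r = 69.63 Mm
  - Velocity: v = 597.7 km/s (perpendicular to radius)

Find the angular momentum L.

Convert to SI: r = 69.63 Mm = 6.963e+07 m; v = 597.7 km/s = 597700 m/s.
Since v is perpendicular to r, L = m · v · r.
L = 7680 · 597700 · 6.963e+07 kg·m²/s ≈ 3.196e+17 kg·m²/s.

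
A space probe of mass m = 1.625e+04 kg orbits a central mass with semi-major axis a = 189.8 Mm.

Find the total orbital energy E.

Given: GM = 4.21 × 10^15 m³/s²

Convert to SI: a = 189.8 Mm = 1.898e+08 m.
E = −GMm / (2a).
E = −4.21e+15 · 1.625e+04 / (2 · 1.898e+08) J ≈ -1.802e+11 J = -180.2 GJ.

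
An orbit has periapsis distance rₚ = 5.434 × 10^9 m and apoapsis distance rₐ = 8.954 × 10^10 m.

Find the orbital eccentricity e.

e = (rₐ − rₚ) / (rₐ + rₚ).
e = (8.954e+10 − 5.434e+09) / (8.954e+10 + 5.434e+09) = 8.4106e+10 / 9.4974e+10 ≈ 0.8856.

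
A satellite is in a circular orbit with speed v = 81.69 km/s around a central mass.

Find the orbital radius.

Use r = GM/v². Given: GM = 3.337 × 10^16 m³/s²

Convert to SI: v = 81.69 km/s = 81690 m/s.
For a circular orbit, v² = GM / r, so r = GM / v².
r = 3.337e+16 / (81690)² m ≈ 5.001e+06 m = 5.001 Mm.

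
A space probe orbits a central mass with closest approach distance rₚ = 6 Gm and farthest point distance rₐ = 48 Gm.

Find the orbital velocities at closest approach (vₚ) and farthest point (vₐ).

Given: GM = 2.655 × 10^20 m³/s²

Convert to SI: rₚ = 6 Gm = 6e+09 m; rₐ = 48 Gm = 4.8e+10 m.
Use the vis-viva equation v² = GM(2/r − 1/a) with a = (rₚ + rₐ)/2 = (6e+09 + 4.8e+10)/2 = 2.7e+10 m.
vₚ = √(GM · (2/rₚ − 1/a)) = √(2.655e+20 · (2/6e+09 − 1/2.7e+10)) m/s ≈ 2.805e+05 m/s = 280.5 km/s.
vₐ = √(GM · (2/rₐ − 1/a)) = √(2.655e+20 · (2/4.8e+10 − 1/2.7e+10)) m/s ≈ 3.506e+04 m/s = 35.06 km/s.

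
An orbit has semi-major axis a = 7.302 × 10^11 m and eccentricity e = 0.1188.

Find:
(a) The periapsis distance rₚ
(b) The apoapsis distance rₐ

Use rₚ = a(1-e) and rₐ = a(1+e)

(a) rₚ = a(1 − e) = 7.302e+11 · (1 − 0.1188) = 7.302e+11 · 0.8812 ≈ 6.435e+11 m = 6.435 × 10^11 m.
(b) rₐ = a(1 + e) = 7.302e+11 · (1 + 0.1188) = 7.302e+11 · 1.1188 ≈ 8.169e+11 m = 8.169 × 10^11 m.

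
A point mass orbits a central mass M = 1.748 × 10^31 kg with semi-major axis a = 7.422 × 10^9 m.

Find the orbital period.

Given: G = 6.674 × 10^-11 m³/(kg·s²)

GM = G · M = 6.674e-11 · 1.748e+31 = 1.16662e+21 m³/s².
Kepler's third law: T = 2π √(a³ / GM).
Substituting a = 7.422e+09 m and GM = 1.16662e+21 m³/s²:
T = 2π √((7.422e+09)³ / 1.16662e+21) s
T ≈ 1.176e+05 s = 1.361 days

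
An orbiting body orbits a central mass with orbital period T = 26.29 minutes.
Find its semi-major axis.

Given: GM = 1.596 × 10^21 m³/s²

Convert to SI: T = 26.29 minutes = 1577.4 s.
Invert Kepler's third law: a = (GM · T² / (4π²))^(1/3).
Substituting T = 1577.4 s and GM = 1.596e+21 m³/s²:
a = (1.596e+21 · (1577.4)² / (4π²))^(1/3) m
a ≈ 4.651e+08 m = 465.1 Mm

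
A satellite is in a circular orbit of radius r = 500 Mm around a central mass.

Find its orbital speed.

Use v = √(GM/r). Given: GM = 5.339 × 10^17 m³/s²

Convert to SI: r = 500 Mm = 5e+08 m.
For a circular orbit, gravity supplies the centripetal force, so v = √(GM / r).
v = √(5.339e+17 / 5e+08) m/s ≈ 3.268e+04 m/s = 32.68 km/s.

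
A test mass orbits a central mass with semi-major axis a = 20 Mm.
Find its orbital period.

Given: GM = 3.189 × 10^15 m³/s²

Convert to SI: a = 20 Mm = 2e+07 m.
Kepler's third law: T = 2π √(a³ / GM).
Substituting a = 2e+07 m and GM = 3.189e+15 m³/s²:
T = 2π √((2e+07)³ / 3.189e+15) s
T ≈ 9952 s = 2.764 hours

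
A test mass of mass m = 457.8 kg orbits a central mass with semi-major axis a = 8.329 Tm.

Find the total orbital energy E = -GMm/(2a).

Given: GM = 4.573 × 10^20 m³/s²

Convert to SI: a = 8.329 Tm = 8.329e+12 m.
E = −GMm / (2a).
E = −4.573e+20 · 457.8 / (2 · 8.329e+12) J ≈ -1.257e+10 J = -12.57 GJ.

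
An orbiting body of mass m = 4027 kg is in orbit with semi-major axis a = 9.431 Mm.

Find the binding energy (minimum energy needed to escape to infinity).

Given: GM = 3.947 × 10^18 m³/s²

Convert to SI: a = 9.431 Mm = 9.431e+06 m.
Total orbital energy is E = −GMm/(2a); binding energy is E_bind = −E = GMm/(2a).
E_bind = 3.947e+18 · 4027 / (2 · 9.431e+06) J ≈ 8.427e+14 J = 842.7 TJ.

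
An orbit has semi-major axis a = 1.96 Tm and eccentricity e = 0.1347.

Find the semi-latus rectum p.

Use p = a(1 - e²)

Convert to SI: a = 1.96 Tm = 1.96e+12 m.
p = a (1 − e²).
p = 1.96e+12 · (1 − (0.1347)²) = 1.96e+12 · 0.981856 ≈ 1.924e+12 m = 1.924 Tm.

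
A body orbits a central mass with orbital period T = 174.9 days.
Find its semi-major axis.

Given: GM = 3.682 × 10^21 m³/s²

Convert to SI: T = 174.9 days = 1.51114e+07 s.
Invert Kepler's third law: a = (GM · T² / (4π²))^(1/3).
Substituting T = 1.51114e+07 s and GM = 3.682e+21 m³/s²:
a = (3.682e+21 · (1.51114e+07)² / (4π²))^(1/3) m
a ≈ 2.772e+11 m = 277.2 Gm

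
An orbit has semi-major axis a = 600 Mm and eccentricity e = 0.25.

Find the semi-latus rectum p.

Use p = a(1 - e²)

Convert to SI: a = 600 Mm = 6e+08 m.
p = a (1 − e²).
p = 6e+08 · (1 − (0.25)²) = 6e+08 · 0.9375 ≈ 5.625e+08 m = 562.5 Mm.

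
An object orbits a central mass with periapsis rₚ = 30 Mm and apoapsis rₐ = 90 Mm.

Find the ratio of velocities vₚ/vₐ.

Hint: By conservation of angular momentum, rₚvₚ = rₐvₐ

Convert to SI: rₚ = 30 Mm = 3e+07 m; rₐ = 90 Mm = 9e+07 m.
Conservation of angular momentum gives rₚvₚ = rₐvₐ, so vₚ/vₐ = rₐ/rₚ.
vₚ/vₐ = 9e+07 / 3e+07 ≈ 3.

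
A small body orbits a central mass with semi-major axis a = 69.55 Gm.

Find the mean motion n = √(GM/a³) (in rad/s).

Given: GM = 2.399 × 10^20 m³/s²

Convert to SI: a = 69.55 Gm = 6.955e+10 m.
n = √(GM / a³).
n = √(2.399e+20 / (6.955e+10)³) rad/s ≈ 8.444e-07 rad/s.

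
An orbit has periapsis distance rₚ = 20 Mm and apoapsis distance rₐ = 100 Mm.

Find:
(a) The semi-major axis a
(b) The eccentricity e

Convert to SI: rₚ = 20 Mm = 2e+07 m; rₐ = 100 Mm = 1e+08 m.
(a) a = (rₚ + rₐ) / 2 = (2e+07 + 1e+08) / 2 ≈ 6e+07 m = 60 Mm.
(b) e = (rₐ − rₚ) / (rₐ + rₚ) = (1e+08 − 2e+07) / (1e+08 + 2e+07) ≈ 0.6667.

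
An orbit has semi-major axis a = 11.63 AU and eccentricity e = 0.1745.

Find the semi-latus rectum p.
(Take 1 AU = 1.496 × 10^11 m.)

Convert to SI: a = 11.63 AU = 1.73985e+12 m.
p = a (1 − e²).
p = 1.73985e+12 · (1 − (0.1745)²) = 1.73985e+12 · 0.96955 ≈ 1.687e+12 m = 11.28 AU.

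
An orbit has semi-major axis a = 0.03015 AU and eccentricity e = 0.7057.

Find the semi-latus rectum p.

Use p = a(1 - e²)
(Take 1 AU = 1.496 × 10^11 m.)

Convert to SI: a = 0.03015 AU = 4.51044e+09 m.
p = a (1 − e²).
p = 4.51044e+09 · (1 − (0.7057)²) = 4.51044e+09 · 0.501988 ≈ 2.264e+09 m = 0.01513 AU.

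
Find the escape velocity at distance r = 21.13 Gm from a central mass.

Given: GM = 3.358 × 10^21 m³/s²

Convert to SI: r = 21.13 Gm = 2.113e+10 m.
Escape velocity comes from setting total energy to zero: ½v² − GM/r = 0 ⇒ v_esc = √(2GM / r).
v_esc = √(2 · 3.358e+21 / 2.113e+10) m/s ≈ 5.638e+05 m/s = 563.8 km/s.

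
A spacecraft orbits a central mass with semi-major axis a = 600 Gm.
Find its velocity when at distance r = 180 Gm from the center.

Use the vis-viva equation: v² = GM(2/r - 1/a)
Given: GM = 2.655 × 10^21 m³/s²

Convert to SI: a = 600 Gm = 6e+11 m; r = 180 Gm = 1.8e+11 m.
Vis-viva: v = √(GM · (2/r − 1/a)).
2/r − 1/a = 2/1.8e+11 − 1/6e+11 = 9.44444e-12 m⁻¹.
v = √(2.655e+21 · 9.44444e-12) m/s ≈ 1.584e+05 m/s = 158.4 km/s.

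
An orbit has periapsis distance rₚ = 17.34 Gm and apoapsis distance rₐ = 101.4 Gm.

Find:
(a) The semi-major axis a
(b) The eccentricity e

Convert to SI: rₚ = 17.34 Gm = 1.734e+10 m; rₐ = 101.4 Gm = 1.014e+11 m.
(a) a = (rₚ + rₐ) / 2 = (1.734e+10 + 1.014e+11) / 2 ≈ 5.937e+10 m = 59.37 Gm.
(b) e = (rₐ − rₚ) / (rₐ + rₚ) = (1.014e+11 − 1.734e+10) / (1.014e+11 + 1.734e+10) ≈ 0.7079.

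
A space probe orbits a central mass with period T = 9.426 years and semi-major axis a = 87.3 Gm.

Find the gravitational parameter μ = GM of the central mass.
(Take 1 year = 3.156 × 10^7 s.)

Convert to SI: T = 9.426 years = 2.97485e+08 s; a = 87.3 Gm = 8.73e+10 m.
GM = 4π² · a³ / T².
GM = 4π² · (8.73e+10)³ / (2.97485e+08)² m³/s² ≈ 2.968e+17 m³/s² = 2.968 × 10^17 m³/s².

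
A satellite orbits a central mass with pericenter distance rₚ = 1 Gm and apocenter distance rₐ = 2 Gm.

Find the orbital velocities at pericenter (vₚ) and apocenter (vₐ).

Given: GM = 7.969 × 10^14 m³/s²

Convert to SI: rₚ = 1 Gm = 1e+09 m; rₐ = 2 Gm = 2e+09 m.
Use the vis-viva equation v² = GM(2/r − 1/a) with a = (rₚ + rₐ)/2 = (1e+09 + 2e+09)/2 = 1.5e+09 m.
vₚ = √(GM · (2/rₚ − 1/a)) = √(7.969e+14 · (2/1e+09 − 1/1.5e+09)) m/s ≈ 1031 m/s = 1.031 km/s.
vₐ = √(GM · (2/rₐ − 1/a)) = √(7.969e+14 · (2/2e+09 − 1/1.5e+09)) m/s ≈ 515.4 m/s = 515.4 m/s.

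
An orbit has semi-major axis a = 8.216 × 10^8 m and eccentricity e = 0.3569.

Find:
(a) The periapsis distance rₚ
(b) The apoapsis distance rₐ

(a) rₚ = a(1 − e) = 8.216e+08 · (1 − 0.3569) = 8.216e+08 · 0.6431 ≈ 5.284e+08 m = 5.284 × 10^8 m.
(b) rₐ = a(1 + e) = 8.216e+08 · (1 + 0.3569) = 8.216e+08 · 1.3569 ≈ 1.115e+09 m = 1.115 × 10^9 m.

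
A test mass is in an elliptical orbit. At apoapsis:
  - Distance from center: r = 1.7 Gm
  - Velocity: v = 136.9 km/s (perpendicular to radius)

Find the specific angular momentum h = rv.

Convert to SI: r = 1.7 Gm = 1.7e+09 m; v = 136.9 km/s = 136900 m/s.
With v perpendicular to r, h = r · v.
h = 1.7e+09 · 136900 m²/s ≈ 2.327e+14 m²/s.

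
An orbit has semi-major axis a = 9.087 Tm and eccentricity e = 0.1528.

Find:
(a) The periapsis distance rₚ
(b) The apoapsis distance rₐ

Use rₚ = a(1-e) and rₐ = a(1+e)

Convert to SI: a = 9.087 Tm = 9.087e+12 m.
(a) rₚ = a(1 − e) = 9.087e+12 · (1 − 0.1528) = 9.087e+12 · 0.8472 ≈ 7.699e+12 m = 7.699 Tm.
(b) rₐ = a(1 + e) = 9.087e+12 · (1 + 0.1528) = 9.087e+12 · 1.1528 ≈ 1.048e+13 m = 10.48 Tm.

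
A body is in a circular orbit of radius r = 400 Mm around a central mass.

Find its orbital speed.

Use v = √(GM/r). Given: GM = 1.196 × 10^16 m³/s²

Convert to SI: r = 400 Mm = 4e+08 m.
For a circular orbit, gravity supplies the centripetal force, so v = √(GM / r).
v = √(1.196e+16 / 4e+08) m/s ≈ 5468 m/s = 5.468 km/s.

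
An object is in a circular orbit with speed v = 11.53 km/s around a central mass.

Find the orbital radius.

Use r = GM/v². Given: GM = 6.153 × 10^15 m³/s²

Convert to SI: v = 11.53 km/s = 11530 m/s.
For a circular orbit, v² = GM / r, so r = GM / v².
r = 6.153e+15 / (11530)² m ≈ 4.628e+07 m = 4.628 × 10^7 m.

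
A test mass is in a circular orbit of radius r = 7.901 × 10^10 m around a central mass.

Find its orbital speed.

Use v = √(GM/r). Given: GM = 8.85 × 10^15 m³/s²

For a circular orbit, gravity supplies the centripetal force, so v = √(GM / r).
v = √(8.85e+15 / 7.901e+10) m/s ≈ 334.7 m/s = 334.7 m/s.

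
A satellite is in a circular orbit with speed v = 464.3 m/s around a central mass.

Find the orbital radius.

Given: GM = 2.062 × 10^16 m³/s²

For a circular orbit, v² = GM / r, so r = GM / v².
r = 2.062e+16 / (464.3)² m ≈ 9.565e+10 m = 95.65 Gm.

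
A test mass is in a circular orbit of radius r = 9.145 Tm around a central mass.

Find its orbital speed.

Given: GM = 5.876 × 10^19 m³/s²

Convert to SI: r = 9.145 Tm = 9.145e+12 m.
For a circular orbit, gravity supplies the centripetal force, so v = √(GM / r).
v = √(5.876e+19 / 9.145e+12) m/s ≈ 2535 m/s = 2.535 km/s.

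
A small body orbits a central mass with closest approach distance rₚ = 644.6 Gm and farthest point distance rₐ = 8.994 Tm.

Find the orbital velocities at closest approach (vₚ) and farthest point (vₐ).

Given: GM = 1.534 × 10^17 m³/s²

Convert to SI: rₚ = 644.6 Gm = 6.446e+11 m; rₐ = 8.994 Tm = 8.994e+12 m.
Use the vis-viva equation v² = GM(2/r − 1/a) with a = (rₚ + rₐ)/2 = (6.446e+11 + 8.994e+12)/2 = 4.8193e+12 m.
vₚ = √(GM · (2/rₚ − 1/a)) = √(1.534e+17 · (2/6.446e+11 − 1/4.8193e+12)) m/s ≈ 666.4 m/s = 666.4 m/s.
vₐ = √(GM · (2/rₐ − 1/a)) = √(1.534e+17 · (2/8.994e+12 − 1/4.8193e+12)) m/s ≈ 47.76 m/s = 47.76 m/s.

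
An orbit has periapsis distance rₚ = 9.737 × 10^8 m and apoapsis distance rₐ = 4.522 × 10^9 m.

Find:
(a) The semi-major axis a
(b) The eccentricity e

(a) a = (rₚ + rₐ) / 2 = (9.737e+08 + 4.522e+09) / 2 ≈ 2.748e+09 m = 2.748 × 10^9 m.
(b) e = (rₐ − rₚ) / (rₐ + rₚ) = (4.522e+09 − 9.737e+08) / (4.522e+09 + 9.737e+08) ≈ 0.6457.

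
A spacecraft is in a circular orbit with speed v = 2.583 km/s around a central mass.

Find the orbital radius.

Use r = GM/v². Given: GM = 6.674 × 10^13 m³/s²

Convert to SI: v = 2.583 km/s = 2583 m/s.
For a circular orbit, v² = GM / r, so r = GM / v².
r = 6.674e+13 / (2583)² m ≈ 1e+07 m = 10 Mm.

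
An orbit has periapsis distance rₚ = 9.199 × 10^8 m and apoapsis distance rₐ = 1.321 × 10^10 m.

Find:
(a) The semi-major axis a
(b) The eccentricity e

(a) a = (rₚ + rₐ) / 2 = (9.199e+08 + 1.321e+10) / 2 ≈ 7.065e+09 m = 7.065 × 10^9 m.
(b) e = (rₐ − rₚ) / (rₐ + rₚ) = (1.321e+10 − 9.199e+08) / (1.321e+10 + 9.199e+08) ≈ 0.8698.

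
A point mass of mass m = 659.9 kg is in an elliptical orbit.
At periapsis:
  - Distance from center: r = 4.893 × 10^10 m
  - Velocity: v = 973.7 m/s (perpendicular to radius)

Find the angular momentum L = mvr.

Since v is perpendicular to r, L = m · v · r.
L = 659.9 · 973.7 · 4.893e+10 kg·m²/s ≈ 3.144e+16 kg·m²/s.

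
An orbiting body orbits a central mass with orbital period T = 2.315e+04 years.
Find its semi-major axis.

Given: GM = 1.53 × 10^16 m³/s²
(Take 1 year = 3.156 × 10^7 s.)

Convert to SI: T = 2.315e+04 years = 7.30614e+11 s.
Invert Kepler's third law: a = (GM · T² / (4π²))^(1/3).
Substituting T = 7.30614e+11 s and GM = 1.53e+16 m³/s²:
a = (1.53e+16 · (7.30614e+11)² / (4π²))^(1/3) m
a ≈ 5.914e+12 m = 5.914 Tm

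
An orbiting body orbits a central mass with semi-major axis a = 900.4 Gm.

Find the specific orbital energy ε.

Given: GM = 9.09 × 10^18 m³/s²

Convert to SI: a = 900.4 Gm = 9.004e+11 m.
ε = −GM / (2a).
ε = −9.09e+18 / (2 · 9.004e+11) J/kg ≈ -5.048e+06 J/kg = -5.048 MJ/kg.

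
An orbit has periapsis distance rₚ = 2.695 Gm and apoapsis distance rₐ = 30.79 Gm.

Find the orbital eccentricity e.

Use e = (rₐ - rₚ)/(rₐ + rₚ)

Convert to SI: rₚ = 2.695 Gm = 2.695e+09 m; rₐ = 30.79 Gm = 3.079e+10 m.
e = (rₐ − rₚ) / (rₐ + rₚ).
e = (3.079e+10 − 2.695e+09) / (3.079e+10 + 2.695e+09) = 2.8095e+10 / 3.3485e+10 ≈ 0.839.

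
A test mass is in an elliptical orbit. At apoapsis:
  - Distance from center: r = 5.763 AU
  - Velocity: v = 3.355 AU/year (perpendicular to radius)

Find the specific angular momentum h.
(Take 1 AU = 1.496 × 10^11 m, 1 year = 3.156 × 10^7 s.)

Convert to SI: r = 5.763 AU = 8.62145e+11 m; v = 3.355 AU/year = 15903.3 m/s.
With v perpendicular to r, h = r · v.
h = 8.62145e+11 · 15903.3 m²/s ≈ 1.371e+16 m²/s.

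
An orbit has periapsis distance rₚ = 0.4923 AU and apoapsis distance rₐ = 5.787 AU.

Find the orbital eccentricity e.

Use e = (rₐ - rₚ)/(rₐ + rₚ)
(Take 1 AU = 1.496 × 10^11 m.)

Convert to SI: rₚ = 0.4923 AU = 7.36481e+10 m; rₐ = 5.787 AU = 8.65735e+11 m.
e = (rₐ − rₚ) / (rₐ + rₚ).
e = (8.65735e+11 − 7.36481e+10) / (8.65735e+11 + 7.36481e+10) = 7.92087e+11 / 9.39383e+11 ≈ 0.8432.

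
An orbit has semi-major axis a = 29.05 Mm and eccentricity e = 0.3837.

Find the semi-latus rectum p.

Convert to SI: a = 29.05 Mm = 2.905e+07 m.
p = a (1 − e²).
p = 2.905e+07 · (1 − (0.3837)²) = 2.905e+07 · 0.852774 ≈ 2.477e+07 m = 24.77 Mm.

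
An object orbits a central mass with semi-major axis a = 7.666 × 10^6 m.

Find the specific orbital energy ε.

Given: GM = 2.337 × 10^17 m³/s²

ε = −GM / (2a).
ε = −2.337e+17 / (2 · 7.666e+06) J/kg ≈ -1.524e+10 J/kg = -15.24 GJ/kg.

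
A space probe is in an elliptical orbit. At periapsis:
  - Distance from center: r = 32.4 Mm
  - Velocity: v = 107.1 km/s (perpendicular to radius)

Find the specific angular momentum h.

Convert to SI: r = 32.4 Mm = 3.24e+07 m; v = 107.1 km/s = 107100 m/s.
With v perpendicular to r, h = r · v.
h = 3.24e+07 · 107100 m²/s ≈ 3.47e+12 m²/s.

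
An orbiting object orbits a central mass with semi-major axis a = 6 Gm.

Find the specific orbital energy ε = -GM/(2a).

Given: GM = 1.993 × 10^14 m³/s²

Convert to SI: a = 6 Gm = 6e+09 m.
ε = −GM / (2a).
ε = −1.993e+14 / (2 · 6e+09) J/kg ≈ -1.661e+04 J/kg = -16.61 kJ/kg.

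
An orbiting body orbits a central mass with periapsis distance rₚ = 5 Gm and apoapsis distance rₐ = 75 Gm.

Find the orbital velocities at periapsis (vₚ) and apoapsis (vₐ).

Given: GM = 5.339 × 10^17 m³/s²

Convert to SI: rₚ = 5 Gm = 5e+09 m; rₐ = 75 Gm = 7.5e+10 m.
Use the vis-viva equation v² = GM(2/r − 1/a) with a = (rₚ + rₐ)/2 = (5e+09 + 7.5e+10)/2 = 4e+10 m.
vₚ = √(GM · (2/rₚ − 1/a)) = √(5.339e+17 · (2/5e+09 − 1/4e+10)) m/s ≈ 1.415e+04 m/s = 14.15 km/s.
vₐ = √(GM · (2/rₐ − 1/a)) = √(5.339e+17 · (2/7.5e+10 − 1/4e+10)) m/s ≈ 943.3 m/s = 943.3 m/s.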